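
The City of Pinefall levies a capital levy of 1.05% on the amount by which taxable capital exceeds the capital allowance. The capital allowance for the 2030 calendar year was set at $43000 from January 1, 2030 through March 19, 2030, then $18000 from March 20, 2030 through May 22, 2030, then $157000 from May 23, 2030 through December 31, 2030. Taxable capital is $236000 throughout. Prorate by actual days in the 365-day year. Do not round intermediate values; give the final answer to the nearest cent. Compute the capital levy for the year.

$1341.21

January 1 – March 19, 2030: 78 days, exemption $43000 → ($236000 − $43000) × 1.05% × 78/365 = $433.0603
March 20 – May 22, 2030: 64 days, exemption $18000 → ($236000 − $18000) × 1.05% × 64/365 = $401.3589
May 23 – December 31, 2030: 223 days, exemption $157000 → ($236000 − $157000) × 1.05% × 223/365 = $506.7904
Total = $1341.2096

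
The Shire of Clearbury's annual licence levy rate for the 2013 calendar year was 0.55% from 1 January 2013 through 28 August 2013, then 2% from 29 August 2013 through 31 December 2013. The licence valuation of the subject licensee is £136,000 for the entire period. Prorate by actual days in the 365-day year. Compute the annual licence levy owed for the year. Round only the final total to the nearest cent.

£1,423.34

1 January – 28 August 2013: 240 days at 0.55% → £136,000 × 0.55% × 240/365 = £491.8356
29 August – 31 December 2013: 125 days at 2% → £136,000 × 2% × 125/365 = £931.5068
Total = £1,423.3425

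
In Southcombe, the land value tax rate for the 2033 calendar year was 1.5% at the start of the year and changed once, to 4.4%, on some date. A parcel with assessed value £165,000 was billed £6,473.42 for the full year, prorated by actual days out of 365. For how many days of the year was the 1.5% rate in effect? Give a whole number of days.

60 days

Let d = days at the first rate; then 365 − d days at the second rate.
£165,000 × [1.5%·d + 4.4%·(365−d)] / 365 = £6,473.42
Solving gives d = 60, so the new rate took effect on 2 March 2033.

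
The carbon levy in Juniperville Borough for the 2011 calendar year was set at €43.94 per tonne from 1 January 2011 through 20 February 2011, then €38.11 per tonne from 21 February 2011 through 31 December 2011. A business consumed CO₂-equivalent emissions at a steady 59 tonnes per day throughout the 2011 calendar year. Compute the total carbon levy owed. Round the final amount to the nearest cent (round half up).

€838,241.32

1 January – 20 February 2011: 51 days × 59 tonnes/day = 3,009 tonnes at €43.94/tonne → €132,215.46
21 February – 31 December 2011: 314 days × 59 tonnes/day = 18,526 tonnes at €38.11/tonne → €706,025.86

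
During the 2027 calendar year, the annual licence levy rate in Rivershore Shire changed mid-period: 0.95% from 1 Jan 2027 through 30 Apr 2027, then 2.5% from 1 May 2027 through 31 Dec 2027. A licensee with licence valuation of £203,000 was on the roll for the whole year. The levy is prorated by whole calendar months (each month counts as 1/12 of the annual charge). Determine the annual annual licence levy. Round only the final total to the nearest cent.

£4,026.17

1 Jan – 30 Apr 2027: 4 months at 0.95% → £203,000 × 0.95% × 4/12 = £642.8333
1 May – 31 Dec 2027: 8 months at 2.5% → £203,000 × 2.5% × 8/12 = £3,383.3333
Total = £4,026.1667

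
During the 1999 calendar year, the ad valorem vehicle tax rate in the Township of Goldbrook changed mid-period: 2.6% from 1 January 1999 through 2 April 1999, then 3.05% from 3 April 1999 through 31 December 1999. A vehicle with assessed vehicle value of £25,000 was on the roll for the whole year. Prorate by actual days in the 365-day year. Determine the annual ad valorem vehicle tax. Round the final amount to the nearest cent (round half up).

1 January – 2 April 1999: 92 days at 2.6% → £25,000 × 2.6% × 92/365 = £163.8356
3 April – 31 December 1999: 273 days at 3.05% → £25,000 × 3.05% × 273/365 = £570.3082
Total = £734.1438

£734.14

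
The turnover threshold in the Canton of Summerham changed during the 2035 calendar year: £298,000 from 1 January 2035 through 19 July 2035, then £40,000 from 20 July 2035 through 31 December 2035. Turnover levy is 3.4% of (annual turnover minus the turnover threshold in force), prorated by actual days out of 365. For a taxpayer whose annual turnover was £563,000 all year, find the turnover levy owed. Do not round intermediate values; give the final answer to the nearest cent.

1 January – 19 July 2035: 200 days, exemption £298,000 → (£563,000 − £298,000) × 3.4% × 200/365 = £4,936.9863
20 July – 31 December 2035: 165 days, exemption £40,000 → (£563,000 − £40,000) × 3.4% × 165/365 = £8,038.4384
Total = £12,975.4247

£12,975.42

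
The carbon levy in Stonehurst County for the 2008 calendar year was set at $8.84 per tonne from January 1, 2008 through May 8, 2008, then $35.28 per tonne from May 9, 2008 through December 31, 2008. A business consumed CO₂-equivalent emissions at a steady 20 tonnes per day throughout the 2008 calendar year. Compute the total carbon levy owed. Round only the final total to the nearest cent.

$190,034.40

January 1 – May 8, 2008: 129 days × 20 tonnes/day = 2,580 tonnes at $8.84/tonne → $22,807.20
May 9 – December 31, 2008: 237 days × 20 tonnes/day = 4,740 tonnes at $35.28/tonne → $167,227.20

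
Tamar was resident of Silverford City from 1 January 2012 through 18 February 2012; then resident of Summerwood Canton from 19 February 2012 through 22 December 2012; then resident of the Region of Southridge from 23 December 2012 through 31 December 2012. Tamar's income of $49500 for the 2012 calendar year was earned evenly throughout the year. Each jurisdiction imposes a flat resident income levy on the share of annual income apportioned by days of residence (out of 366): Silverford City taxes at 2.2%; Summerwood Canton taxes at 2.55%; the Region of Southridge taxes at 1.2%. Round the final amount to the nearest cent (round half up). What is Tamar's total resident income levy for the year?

Silverford City, 1 January – 18 February 2012: 49 days → $49500 × 2.2% × 49/366 = $145.7951
Summerwood Canton, 19 February – 22 December 2012: 308 days → $49500 × 2.55% × 308/366 = $1062.2213
The Region of Southridge, 23 December – 31 December 2012: 9 days → $49500 × 1.2% × 9/366 = $14.6066
Total = $1222.6230

$1222.62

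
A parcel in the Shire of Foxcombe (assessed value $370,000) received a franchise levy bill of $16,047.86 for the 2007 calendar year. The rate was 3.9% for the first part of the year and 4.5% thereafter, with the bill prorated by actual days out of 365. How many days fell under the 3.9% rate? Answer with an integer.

99 days

Let d = days at the first rate; then 365 − d days at the second rate.
$370,000 × [3.9%·d + 4.5%·(365−d)] / 365 = $16,047.86
Solving gives d = 99, so the new rate took effect on 10 Apr 2007.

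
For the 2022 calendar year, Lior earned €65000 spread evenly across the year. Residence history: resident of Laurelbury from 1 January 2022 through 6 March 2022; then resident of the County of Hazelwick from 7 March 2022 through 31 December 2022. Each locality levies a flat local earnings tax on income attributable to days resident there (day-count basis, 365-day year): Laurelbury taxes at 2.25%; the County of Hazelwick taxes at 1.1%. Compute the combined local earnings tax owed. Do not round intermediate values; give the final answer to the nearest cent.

€848.12

Laurelbury, 1 January – 6 March 2022: 65 days → €65000 × 2.25% × 65/365 = €260.4452
The County of Hazelwick, 7 March – 31 December 2022: 300 days → €65000 × 1.1% × 300/365 = €587.6712
Total = €848.1164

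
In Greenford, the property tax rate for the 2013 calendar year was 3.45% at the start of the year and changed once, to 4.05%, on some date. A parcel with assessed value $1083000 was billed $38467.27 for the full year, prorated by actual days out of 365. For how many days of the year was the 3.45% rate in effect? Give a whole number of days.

303 days

Let d = days at the first rate; then 365 − d days at the second rate.
$1083000 × [3.45%·d + 4.05%·(365−d)] / 365 = $38467.27
Solving gives d = 303, so the new rate took effect on 31 Oct 2013.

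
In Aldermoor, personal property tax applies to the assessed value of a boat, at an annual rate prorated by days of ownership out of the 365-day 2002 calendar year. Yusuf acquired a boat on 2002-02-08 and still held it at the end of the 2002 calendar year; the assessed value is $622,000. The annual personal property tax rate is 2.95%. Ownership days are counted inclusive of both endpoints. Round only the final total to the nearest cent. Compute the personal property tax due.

$16,438.69

Days held (2002-02-08 to 2002-12-31): 327 out of 365
Tax = $622,000 × 2.95% × 327/365 = $16,438.6932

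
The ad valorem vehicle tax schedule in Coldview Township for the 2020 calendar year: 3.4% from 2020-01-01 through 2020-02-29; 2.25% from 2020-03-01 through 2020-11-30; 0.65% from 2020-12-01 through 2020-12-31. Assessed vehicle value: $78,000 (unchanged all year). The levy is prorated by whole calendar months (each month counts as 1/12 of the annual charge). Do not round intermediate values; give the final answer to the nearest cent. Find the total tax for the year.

$1,800.50

2020-01-01 to 2020-02-29: 2 months at 3.4% → $78,000 × 3.4% × 2/12 = $442.0000
2020-03-01 to 2020-11-30: 9 months at 2.25% → $78,000 × 2.25% × 9/12 = $1,316.2500
2020-12-01 to 2020-12-31: 1 month at 0.65% → $78,000 × 0.65% × 1/12 = $42.2500
Total = $1,800.5000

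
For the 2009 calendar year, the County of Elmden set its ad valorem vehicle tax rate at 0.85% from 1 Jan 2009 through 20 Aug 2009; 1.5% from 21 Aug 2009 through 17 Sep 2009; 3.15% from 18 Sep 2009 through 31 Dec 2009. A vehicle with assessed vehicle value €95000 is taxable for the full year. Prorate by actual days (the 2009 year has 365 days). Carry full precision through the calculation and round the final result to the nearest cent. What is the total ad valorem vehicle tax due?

1 Jan – 20 Aug 2009: 232 days at 0.85% → €95000 × 0.85% × 232/365 = €513.2603
21 Aug – 17 Sep 2009: 28 days at 1.5% → €95000 × 1.5% × 28/365 = €109.3151
18 Sep – 31 Dec 2009: 105 days at 3.15% → €95000 × 3.15% × 105/365 = €860.8562
Total = €1483.4315

€1483.43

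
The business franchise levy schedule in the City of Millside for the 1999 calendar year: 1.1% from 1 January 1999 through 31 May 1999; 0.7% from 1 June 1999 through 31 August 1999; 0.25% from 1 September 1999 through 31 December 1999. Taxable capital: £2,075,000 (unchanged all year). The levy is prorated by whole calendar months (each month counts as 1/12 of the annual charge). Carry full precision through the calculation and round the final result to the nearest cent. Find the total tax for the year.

1 January – 31 May 1999: 5 months at 1.1% → £2,075,000 × 1.1% × 5/12 = £9,510.4167
1 June – 31 August 1999: 3 months at 0.7% → £2,075,000 × 0.7% × 3/12 = £3,631.2500
1 September – 31 December 1999: 4 months at 0.25% → £2,075,000 × 0.25% × 4/12 = £1,729.1667
Total = £14,870.8333

£14,870.83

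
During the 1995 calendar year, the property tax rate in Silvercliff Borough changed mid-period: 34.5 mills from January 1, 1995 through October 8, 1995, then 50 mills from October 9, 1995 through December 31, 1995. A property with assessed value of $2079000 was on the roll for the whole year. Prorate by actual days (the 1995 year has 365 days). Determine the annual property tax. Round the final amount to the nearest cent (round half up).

January 1 – October 8, 1995: 281 days at 34.5 mills → $2079000 × 3.45% × 281/365 = $55218.8096
October 9 – December 31, 1995: 84 days at 50 mills → $2079000 × 5% × 84/365 = $23922.7397
Total = $79141.5493

$79141.55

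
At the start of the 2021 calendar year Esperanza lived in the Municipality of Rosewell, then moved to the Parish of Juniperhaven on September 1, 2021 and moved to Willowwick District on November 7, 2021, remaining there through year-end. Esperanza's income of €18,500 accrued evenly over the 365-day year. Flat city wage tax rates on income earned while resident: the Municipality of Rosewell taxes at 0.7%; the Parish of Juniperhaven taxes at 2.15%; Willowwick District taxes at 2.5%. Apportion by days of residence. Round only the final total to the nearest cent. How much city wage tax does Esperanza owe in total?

€228.92

The Municipality of Rosewell, January 1 – August 31, 2021: 243 days → €18,500 × 0.7% × 243/365 = €86.2151
The Parish of Juniperhaven, September 1 – November 6, 2021: 67 days → €18,500 × 2.15% × 67/365 = €73.0116
Willowwick District, November 7 – December 31, 2021: 55 days → €18,500 × 2.5% × 55/365 = €69.6918
Total = €228.9185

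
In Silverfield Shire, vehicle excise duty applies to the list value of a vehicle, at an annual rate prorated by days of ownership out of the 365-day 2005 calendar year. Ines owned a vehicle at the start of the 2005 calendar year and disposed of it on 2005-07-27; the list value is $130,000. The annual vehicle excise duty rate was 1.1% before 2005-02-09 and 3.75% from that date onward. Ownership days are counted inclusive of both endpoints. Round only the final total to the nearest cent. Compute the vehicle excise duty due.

$2,409.99

2005-01-01 to 2005-02-08: 39 days at 1.1% → $130,000 × 1.1% × 39/365 = $152.7945
2005-02-09 to 2005-07-27: 169 days at 3.75% → $130,000 × 3.75% × 169/365 = $2,257.1918
Total = $2,409.9863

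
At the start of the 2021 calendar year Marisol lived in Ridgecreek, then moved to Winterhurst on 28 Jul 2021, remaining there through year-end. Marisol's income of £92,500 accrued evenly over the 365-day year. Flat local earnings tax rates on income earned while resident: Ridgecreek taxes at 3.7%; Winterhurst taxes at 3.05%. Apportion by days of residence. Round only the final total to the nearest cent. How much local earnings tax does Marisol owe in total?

Ridgecreek, 1 Jan – 27 Jul 2021: 208 days → £92,500 × 3.7% × 208/365 = £1,950.3562
Winterhurst, 28 Jul – 31 Dec 2021: 157 days → £92,500 × 3.05% × 157/365 = £1,213.5240
Total = £3,163.8801

£3,163.88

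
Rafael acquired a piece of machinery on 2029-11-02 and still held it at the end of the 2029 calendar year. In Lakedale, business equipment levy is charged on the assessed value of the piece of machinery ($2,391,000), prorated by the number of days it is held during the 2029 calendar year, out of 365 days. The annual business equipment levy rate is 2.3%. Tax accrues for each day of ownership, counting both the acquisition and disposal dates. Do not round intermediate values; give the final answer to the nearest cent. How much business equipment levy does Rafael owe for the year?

Days held (2029-11-02 to 2029-12-31): 60 out of 365
Tax = $2,391,000 × 2.3% × 60/365 = $9,039.9452

$9,039.95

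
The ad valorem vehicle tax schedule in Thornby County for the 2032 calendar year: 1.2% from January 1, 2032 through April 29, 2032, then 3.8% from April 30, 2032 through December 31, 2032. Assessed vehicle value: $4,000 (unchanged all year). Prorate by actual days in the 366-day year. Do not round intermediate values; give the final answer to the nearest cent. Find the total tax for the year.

$117.90

January 1 – April 29, 2032: 120 days at 1.2% → $4,000 × 1.2% × 120/366 = $15.7377
April 30 – December 31, 2032: 246 days at 3.8% → $4,000 × 3.8% × 246/366 = $102.1639
Total = $117.9016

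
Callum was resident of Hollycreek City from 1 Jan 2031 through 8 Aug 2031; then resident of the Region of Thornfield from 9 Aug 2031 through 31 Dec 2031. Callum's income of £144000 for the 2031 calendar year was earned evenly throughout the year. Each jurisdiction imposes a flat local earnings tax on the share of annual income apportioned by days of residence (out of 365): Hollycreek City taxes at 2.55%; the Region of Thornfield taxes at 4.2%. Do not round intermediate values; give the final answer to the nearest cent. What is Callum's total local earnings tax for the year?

Hollycreek City, 1 Jan – 8 Aug 2031: 220 days → £144000 × 2.55% × 220/365 = £2213.2603
The Region of Thornfield, 9 Aug – 31 Dec 2031: 145 days → £144000 × 4.2% × 145/365 = £2402.6301
Total = £4615.8904

£4615.89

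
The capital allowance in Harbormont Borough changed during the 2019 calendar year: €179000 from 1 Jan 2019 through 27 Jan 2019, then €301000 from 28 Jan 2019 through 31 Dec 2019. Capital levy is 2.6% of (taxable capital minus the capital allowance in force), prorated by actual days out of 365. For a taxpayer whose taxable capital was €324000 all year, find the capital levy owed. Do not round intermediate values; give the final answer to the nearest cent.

€832.64

1 Jan – 27 Jan 2019: 27 days, exemption €179000 → (€324000 − €179000) × 2.6% × 27/365 = €278.8767
28 Jan – 31 Dec 2019: 338 days, exemption €301000 → (€324000 − €301000) × 2.6% × 338/365 = €553.7644
Total = €832.6411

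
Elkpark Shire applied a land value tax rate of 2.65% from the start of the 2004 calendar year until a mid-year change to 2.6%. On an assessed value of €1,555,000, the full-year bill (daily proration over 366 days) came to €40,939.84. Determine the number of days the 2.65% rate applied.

240 days

Let d = days at the first rate; then 366 − d days at the second rate.
€1,555,000 × [2.65%·d + 2.6%·(366−d)] / 366 = €40,939.84
Solving gives d = 240, so the new rate took effect on 28 Aug 2004.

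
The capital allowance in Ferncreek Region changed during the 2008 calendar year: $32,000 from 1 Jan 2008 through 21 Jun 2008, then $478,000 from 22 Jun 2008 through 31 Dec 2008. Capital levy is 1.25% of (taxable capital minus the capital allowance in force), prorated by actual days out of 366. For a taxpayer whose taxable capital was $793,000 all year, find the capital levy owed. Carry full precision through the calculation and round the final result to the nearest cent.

$6,572.68

1 Jan – 21 Jun 2008: 173 days, exemption $32,000 → ($793,000 − $32,000) × 1.25% × 173/366 = $4,496.3456
22 Jun – 31 Dec 2008: 193 days, exemption $478,000 → ($793,000 − $478,000) × 1.25% × 193/366 = $2,076.3320
Total = $6,572.6776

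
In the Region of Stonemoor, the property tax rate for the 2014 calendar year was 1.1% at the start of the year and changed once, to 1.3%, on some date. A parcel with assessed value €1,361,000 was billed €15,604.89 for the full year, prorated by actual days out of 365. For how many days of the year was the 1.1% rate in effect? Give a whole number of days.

Let d = days at the first rate; then 365 − d days at the second rate.
€1,361,000 × [1.1%·d + 1.3%·(365−d)] / 365 = €15,604.89
Solving gives d = 280, so the new rate took effect on 8 Oct 2014.

280 days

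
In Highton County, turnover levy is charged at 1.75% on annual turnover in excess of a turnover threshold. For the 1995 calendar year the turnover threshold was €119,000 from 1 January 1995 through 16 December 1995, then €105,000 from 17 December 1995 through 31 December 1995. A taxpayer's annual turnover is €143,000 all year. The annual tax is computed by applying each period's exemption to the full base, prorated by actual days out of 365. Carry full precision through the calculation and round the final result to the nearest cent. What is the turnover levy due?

€430.07

1 January – 16 December 1995: 350 days, exemption €119,000 → (€143,000 − €119,000) × 1.75% × 350/365 = €402.7397
17 December – 31 December 1995: 15 days, exemption €105,000 → (€143,000 − €105,000) × 1.75% × 15/365 = €27.3288
Total = €430.0685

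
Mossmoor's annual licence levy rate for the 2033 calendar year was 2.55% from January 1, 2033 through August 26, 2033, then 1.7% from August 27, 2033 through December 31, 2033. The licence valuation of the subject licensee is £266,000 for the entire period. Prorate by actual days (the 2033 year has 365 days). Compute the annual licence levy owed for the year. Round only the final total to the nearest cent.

£5,996.30

January 1 – August 26, 2033: 238 days at 2.55% → £266,000 × 2.55% × 238/365 = £4,422.8877
August 27 – December 31, 2033: 127 days at 1.7% → £266,000 × 1.7% × 127/365 = £1,573.4082
Total = £5,996.2959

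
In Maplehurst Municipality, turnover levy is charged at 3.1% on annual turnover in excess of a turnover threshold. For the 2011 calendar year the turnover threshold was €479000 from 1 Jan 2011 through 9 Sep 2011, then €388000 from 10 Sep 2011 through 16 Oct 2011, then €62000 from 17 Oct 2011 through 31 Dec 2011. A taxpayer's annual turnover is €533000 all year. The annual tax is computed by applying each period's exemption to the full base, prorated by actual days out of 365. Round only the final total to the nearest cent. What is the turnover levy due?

€4651.61

1 Jan – 9 Sep 2011: 252 days, exemption €479000 → (€533000 − €479000) × 3.1% × 252/365 = €1155.7479
10 Sep – 16 Oct 2011: 37 days, exemption €388000 → (€533000 − €388000) × 3.1% × 37/365 = €455.6575
17 Oct – 31 Dec 2011: 76 days, exemption €62000 → (€533000 − €62000) × 3.1% × 76/365 = €3040.2082
Total = €4651.6137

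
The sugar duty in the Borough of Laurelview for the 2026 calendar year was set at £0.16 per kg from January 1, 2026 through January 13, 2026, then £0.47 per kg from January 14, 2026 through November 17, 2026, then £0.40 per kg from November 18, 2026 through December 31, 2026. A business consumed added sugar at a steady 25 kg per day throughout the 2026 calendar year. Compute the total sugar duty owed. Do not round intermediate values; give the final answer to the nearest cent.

January 1 – January 13, 2026: 13 days × 25 kg/day = 325 kg at £0.16/kg → £52.00
January 14 – November 17, 2026: 308 days × 25 kg/day = 7,700 kg at £0.47/kg → £3,619.00
November 18 – December 31, 2026: 44 days × 25 kg/day = 1,100 kg at £0.40/kg → £440.00

£4,111.00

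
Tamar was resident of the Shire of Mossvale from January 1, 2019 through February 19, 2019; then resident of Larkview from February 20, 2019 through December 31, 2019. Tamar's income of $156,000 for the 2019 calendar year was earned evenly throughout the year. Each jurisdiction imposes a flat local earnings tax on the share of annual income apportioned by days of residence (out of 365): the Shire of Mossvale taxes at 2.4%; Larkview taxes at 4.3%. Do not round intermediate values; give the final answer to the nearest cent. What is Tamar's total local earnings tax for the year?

$6,301.97

The Shire of Mossvale, January 1 – February 19, 2019: 50 days → $156,000 × 2.4% × 50/365 = $512.8767
Larkview, February 20 – December 31, 2019: 315 days → $156,000 × 4.3% × 315/365 = $5,789.0959
Total = $6,301.9726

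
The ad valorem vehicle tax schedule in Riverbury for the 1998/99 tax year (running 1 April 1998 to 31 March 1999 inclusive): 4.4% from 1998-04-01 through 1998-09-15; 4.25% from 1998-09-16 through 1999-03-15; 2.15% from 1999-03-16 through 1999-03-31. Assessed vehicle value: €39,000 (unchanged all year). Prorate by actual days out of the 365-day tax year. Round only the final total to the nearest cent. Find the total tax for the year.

1998-04-01 to 1998-09-15: 168 days at 4.4% → €39,000 × 4.4% × 168/365 = €789.8301
1998-09-16 to 1999-03-15: 181 days at 4.25% → €39,000 × 4.25% × 181/365 = €821.9384
1999-03-16 to 1999-03-31: 16 days at 2.15% → €39,000 × 2.15% × 16/365 = €36.7562
Total = €1,648.5247

€1,648.52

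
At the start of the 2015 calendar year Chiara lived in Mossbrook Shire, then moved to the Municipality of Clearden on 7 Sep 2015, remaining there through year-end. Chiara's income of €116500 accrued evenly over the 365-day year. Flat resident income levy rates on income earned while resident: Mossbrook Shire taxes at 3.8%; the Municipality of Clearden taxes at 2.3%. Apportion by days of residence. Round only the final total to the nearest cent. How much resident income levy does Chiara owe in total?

Mossbrook Shire, 1 Jan – 6 Sep 2015: 249 days → €116500 × 3.8% × 249/365 = €3020.0630
The Municipality of Clearden, 7 Sep – 31 Dec 2015: 116 days → €116500 × 2.3% × 116/365 = €851.5671
Total = €3871.6301

€3871.63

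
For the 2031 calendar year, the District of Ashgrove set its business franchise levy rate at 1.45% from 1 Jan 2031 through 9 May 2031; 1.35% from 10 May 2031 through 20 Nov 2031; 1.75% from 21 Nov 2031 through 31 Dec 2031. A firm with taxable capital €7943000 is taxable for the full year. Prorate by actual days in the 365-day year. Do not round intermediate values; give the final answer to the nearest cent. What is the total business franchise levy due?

1 Jan – 9 May 2031: 129 days at 1.45% → €7943000 × 1.45% × 129/365 = €40705.1548
10 May – 20 Nov 2031: 195 days at 1.35% → €7943000 × 1.35% × 195/365 = €57287.5274
21 Nov – 31 Dec 2031: 41 days at 1.75% → €7943000 × 1.75% × 41/365 = €15613.9795
Total = €113606.6616

€113606.66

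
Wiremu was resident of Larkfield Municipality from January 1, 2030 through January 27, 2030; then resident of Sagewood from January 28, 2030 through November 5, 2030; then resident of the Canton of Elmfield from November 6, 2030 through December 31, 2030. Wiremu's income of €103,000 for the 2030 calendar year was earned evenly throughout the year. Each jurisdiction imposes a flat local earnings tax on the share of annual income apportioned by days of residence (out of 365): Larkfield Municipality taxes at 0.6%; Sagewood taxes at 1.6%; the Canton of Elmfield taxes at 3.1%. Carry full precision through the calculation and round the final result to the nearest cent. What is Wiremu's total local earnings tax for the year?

Larkfield Municipality, January 1 – January 27, 2030: 27 days → €103,000 × 0.6% × 27/365 = €45.7151
Sagewood, January 28 – November 5, 2030: 282 days → €103,000 × 1.6% × 282/365 = €1,273.2493
The Canton of Elmfield, November 6 – December 31, 2030: 56 days → €103,000 × 3.1% × 56/365 = €489.8849
Total = €1,808.8493

€1,808.85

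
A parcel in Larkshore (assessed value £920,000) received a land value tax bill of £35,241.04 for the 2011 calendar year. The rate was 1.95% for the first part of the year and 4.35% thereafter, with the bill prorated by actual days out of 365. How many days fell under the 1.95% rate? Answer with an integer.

Let d = days at the first rate; then 365 − d days at the second rate.
£920,000 × [1.95%·d + 4.35%·(365−d)] / 365 = £35,241.04
Solving gives d = 79, so the new rate took effect on March 21, 2011.

79 days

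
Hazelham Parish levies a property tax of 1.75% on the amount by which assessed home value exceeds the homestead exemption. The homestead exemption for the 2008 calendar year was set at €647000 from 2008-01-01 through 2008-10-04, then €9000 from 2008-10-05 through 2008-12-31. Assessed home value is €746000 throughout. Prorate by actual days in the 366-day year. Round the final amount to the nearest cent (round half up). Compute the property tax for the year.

2008-01-01 to 2008-10-04: 278 days, exemption €647000 → (€746000 − €647000) × 1.75% × 278/366 = €1315.9426
2008-10-05 to 2008-12-31: 88 days, exemption €9000 → (€746000 − €9000) × 1.75% × 88/366 = €3101.0383
Total = €4416.9809

€4416.98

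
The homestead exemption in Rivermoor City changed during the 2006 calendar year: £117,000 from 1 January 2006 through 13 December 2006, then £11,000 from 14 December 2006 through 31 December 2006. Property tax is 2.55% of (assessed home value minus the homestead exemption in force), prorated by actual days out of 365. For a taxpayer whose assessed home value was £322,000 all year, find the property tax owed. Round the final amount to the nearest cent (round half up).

£5,360.80

1 January – 13 December 2006: 347 days, exemption £117,000 → (£322,000 − £117,000) × 2.55% × 347/365 = £4,969.7055
14 December – 31 December 2006: 18 days, exemption £11,000 → (£322,000 − £11,000) × 2.55% × 18/365 = £391.0932
Total = £5,360.7986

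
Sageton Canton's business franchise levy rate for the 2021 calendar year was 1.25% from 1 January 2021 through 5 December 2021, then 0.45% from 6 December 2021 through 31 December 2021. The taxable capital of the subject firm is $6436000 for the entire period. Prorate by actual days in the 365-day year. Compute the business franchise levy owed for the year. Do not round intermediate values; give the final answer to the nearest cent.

$76782.36

1 January – 5 December 2021: 339 days at 1.25% → $6436000 × 1.25% × 339/365 = $74719.3151
6 December – 31 December 2021: 26 days at 0.45% → $6436000 × 0.45% × 26/365 = $2063.0466
Total = $76782.3616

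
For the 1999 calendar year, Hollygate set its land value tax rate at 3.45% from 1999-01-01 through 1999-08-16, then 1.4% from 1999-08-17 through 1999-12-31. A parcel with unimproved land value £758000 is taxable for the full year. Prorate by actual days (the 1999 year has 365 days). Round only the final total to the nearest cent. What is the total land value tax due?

£20318.55

1999-01-01 to 1999-08-16: 228 days at 3.45% → £758000 × 3.45% × 228/365 = £16335.4192
1999-08-17 to 1999-12-31: 137 days at 1.4% → £758000 × 1.4% × 137/365 = £3983.1342
Total = £20318.5534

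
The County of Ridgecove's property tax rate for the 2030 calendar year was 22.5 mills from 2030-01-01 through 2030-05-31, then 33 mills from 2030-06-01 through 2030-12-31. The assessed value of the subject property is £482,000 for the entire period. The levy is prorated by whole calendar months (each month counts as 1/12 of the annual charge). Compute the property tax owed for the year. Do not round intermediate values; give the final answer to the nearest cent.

2030-01-01 to 2030-05-31: 5 months at 22.5 mills → £482,000 × 2.25% × 5/12 = £4,518.7500
2030-06-01 to 2030-12-31: 7 months at 33 mills → £482,000 × 3.3% × 7/12 = £9,278.5000
Total = £13,797.2500

£13,797.25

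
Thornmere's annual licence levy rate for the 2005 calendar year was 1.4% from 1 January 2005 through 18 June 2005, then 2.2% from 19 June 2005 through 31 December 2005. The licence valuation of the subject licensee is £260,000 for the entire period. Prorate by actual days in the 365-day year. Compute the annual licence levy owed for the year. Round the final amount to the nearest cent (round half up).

£4,756.93

1 January – 18 June 2005: 169 days at 1.4% → £260,000 × 1.4% × 169/365 = £1,685.3699
19 June – 31 December 2005: 196 days at 2.2% → £260,000 × 2.2% × 196/365 = £3,071.5616
Total = £4,756.9315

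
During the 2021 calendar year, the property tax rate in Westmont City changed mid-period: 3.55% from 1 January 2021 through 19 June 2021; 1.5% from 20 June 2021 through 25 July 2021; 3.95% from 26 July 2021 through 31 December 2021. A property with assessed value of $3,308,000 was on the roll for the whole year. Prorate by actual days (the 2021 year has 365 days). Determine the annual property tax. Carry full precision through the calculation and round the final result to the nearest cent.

$116,509.57

1 January – 19 June 2021: 170 days at 3.55% → $3,308,000 × 3.55% × 170/365 = $54,695.2877
20 June – 25 July 2021: 36 days at 1.5% → $3,308,000 × 1.5% × 36/365 = $4,894.0274
26 July – 31 December 2021: 159 days at 3.95% → $3,308,000 × 3.95% × 159/365 = $56,920.2575
Total = $116,509.5726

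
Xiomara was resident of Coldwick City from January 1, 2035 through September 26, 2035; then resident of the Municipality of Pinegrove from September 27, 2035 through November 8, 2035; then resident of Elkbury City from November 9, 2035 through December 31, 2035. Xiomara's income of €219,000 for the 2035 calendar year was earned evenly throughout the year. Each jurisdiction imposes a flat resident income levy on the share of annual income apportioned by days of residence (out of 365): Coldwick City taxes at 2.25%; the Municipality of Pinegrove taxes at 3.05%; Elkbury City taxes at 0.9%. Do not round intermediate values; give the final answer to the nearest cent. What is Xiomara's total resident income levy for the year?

Coldwick City, January 1 – September 26, 2035: 269 days → €219,000 × 2.25% × 269/365 = €3,631.5000
The Municipality of Pinegrove, September 27 – November 8, 2035: 43 days → €219,000 × 3.05% × 43/365 = €786.9000
Elkbury City, November 9 – December 31, 2035: 53 days → €219,000 × 0.9% × 53/365 = €286.2000
Total = €4,704.6000

€4,704.60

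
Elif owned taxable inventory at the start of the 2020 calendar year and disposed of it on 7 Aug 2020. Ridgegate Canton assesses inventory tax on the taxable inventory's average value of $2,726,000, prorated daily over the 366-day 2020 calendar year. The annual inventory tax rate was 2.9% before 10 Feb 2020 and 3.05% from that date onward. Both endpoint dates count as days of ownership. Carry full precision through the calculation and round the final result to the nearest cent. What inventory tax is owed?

1 Jan – 9 Feb 2020: 40 days at 2.9% → $2,726,000 × 2.9% × 40/366 = $8,639.7814
10 Feb – 7 Aug 2020: 180 days at 3.05% → $2,726,000 × 3.05% × 180/366 = $40,890.0000
Total = $49,529.7814

$49,529.78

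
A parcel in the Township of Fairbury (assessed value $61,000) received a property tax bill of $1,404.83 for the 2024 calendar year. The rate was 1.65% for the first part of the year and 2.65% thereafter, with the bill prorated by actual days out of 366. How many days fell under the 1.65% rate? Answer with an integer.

Let d = days at the first rate; then 366 − d days at the second rate.
$61,000 × [1.65%·d + 2.65%·(366−d)] / 366 = $1,404.83
Solving gives d = 127, so the new rate took effect on 7 May 2024.

127 days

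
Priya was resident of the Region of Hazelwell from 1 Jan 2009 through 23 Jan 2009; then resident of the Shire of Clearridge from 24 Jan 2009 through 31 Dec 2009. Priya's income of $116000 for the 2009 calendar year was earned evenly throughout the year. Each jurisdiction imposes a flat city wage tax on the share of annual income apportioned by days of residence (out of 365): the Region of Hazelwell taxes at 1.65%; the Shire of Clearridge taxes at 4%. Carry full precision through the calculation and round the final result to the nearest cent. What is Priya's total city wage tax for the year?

$4468.22

The Region of Hazelwell, 1 Jan – 23 Jan 2009: 23 days → $116000 × 1.65% × 23/365 = $120.6082
The Shire of Clearridge, 24 Jan – 31 Dec 2009: 342 days → $116000 × 4% × 342/365 = $4347.6164
Total = $4468.2247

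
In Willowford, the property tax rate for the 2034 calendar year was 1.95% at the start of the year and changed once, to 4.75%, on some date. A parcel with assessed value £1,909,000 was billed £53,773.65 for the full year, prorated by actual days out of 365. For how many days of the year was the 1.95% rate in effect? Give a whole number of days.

252 days

Let d = days at the first rate; then 365 − d days at the second rate.
£1,909,000 × [1.95%·d + 4.75%·(365−d)] / 365 = £53,773.65
Solving gives d = 252, so the new rate took effect on 10 Sep 2034.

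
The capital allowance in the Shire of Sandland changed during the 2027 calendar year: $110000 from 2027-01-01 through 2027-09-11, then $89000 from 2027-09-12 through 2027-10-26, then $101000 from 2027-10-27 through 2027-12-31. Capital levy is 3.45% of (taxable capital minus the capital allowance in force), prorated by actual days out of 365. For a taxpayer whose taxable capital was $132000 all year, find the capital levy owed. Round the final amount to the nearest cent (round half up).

$904.47

2027-01-01 to 2027-09-11: 254 days, exemption $110000 → ($132000 − $110000) × 3.45% × 254/365 = $528.1808
2027-09-12 to 2027-10-26: 45 days, exemption $89000 → ($132000 − $89000) × 3.45% × 45/365 = $182.8973
2027-10-27 to 2027-12-31: 66 days, exemption $101000 → ($132000 − $101000) × 3.45% × 66/365 = $193.3890
Total = $904.4671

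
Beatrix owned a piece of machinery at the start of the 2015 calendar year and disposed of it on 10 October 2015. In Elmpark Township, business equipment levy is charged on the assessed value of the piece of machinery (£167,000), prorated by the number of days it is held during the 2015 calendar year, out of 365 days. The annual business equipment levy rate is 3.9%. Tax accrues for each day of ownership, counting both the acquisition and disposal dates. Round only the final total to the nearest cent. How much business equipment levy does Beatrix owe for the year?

£5,049.81

Days held (1 January – 10 October 2015): 283 out of 365
Tax = £167,000 × 3.9% × 283/365 = £5,049.8055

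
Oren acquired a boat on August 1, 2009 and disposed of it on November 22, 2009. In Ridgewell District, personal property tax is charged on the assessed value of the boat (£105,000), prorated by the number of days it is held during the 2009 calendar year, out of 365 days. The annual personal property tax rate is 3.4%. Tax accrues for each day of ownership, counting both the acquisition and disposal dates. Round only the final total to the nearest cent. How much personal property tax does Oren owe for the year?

£1,115.01

Days held (August 1 – November 22, 2009): 114 out of 365
Tax = £105,000 × 3.4% × 114/365 = £1,115.0137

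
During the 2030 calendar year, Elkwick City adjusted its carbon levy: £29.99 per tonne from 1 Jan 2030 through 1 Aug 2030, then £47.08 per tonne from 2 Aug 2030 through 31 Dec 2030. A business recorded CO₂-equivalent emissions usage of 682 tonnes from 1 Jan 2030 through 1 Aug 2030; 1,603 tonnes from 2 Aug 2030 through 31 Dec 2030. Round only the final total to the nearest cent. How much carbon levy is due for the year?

1 Jan – 1 Aug 2030: 682 tonnes at £29.99/tonne → £20,453.18
2 Aug – 31 Dec 2030: 1,603 tonnes at £47.08/tonne → £75,469.24

£95,922.42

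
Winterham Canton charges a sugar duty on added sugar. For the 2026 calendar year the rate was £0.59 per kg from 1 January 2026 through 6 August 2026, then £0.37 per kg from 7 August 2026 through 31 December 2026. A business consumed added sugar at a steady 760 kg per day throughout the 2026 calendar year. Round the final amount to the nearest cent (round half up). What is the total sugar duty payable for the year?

1 January – 6 August 2026: 218 days × 760 kg/day = 165,680 kg at £0.59/kg → £97,751.20
7 August – 31 December 2026: 147 days × 760 kg/day = 111,720 kg at £0.37/kg → £41,336.40

£139,087.60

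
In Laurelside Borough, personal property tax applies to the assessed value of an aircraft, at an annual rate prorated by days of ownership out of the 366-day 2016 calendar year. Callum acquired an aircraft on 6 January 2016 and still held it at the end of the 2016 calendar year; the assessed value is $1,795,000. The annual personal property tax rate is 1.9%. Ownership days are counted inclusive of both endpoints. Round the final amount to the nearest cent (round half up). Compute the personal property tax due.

Days held (6 January – 31 December 2016): 361 out of 366
Tax = $1,795,000 × 1.9% × 361/366 = $33,639.0847

$33,639.08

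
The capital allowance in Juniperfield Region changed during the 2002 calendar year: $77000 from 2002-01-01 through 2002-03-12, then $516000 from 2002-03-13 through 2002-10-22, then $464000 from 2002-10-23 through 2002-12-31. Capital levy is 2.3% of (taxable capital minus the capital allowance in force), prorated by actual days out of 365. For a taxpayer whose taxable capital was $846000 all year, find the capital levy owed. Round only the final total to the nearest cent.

$9783.44

2002-01-01 to 2002-03-12: 71 days, exemption $77000 → ($846000 − $77000) × 2.3% × 71/365 = $3440.4849
2002-03-13 to 2002-10-22: 224 days, exemption $516000 → ($846000 − $516000) × 2.3% × 224/365 = $4657.9726
2002-10-23 to 2002-12-31: 70 days, exemption $464000 → ($846000 − $464000) × 2.3% × 70/365 = $1684.9863
Total = $9783.4438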